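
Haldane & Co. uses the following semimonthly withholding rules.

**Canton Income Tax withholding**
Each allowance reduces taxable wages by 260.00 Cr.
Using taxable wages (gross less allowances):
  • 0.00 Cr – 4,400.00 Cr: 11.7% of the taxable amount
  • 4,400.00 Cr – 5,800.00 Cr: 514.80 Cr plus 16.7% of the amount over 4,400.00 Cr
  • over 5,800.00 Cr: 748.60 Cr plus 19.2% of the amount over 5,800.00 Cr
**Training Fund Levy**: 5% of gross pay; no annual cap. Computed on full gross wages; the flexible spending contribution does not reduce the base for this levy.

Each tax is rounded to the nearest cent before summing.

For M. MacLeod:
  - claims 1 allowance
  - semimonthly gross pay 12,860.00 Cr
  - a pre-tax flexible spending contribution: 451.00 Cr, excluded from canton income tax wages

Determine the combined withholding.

2,610.61 Cr

Canton Income Tax: taxable = 12,860.00 Cr − 451.00 Cr − 1×260.00 Cr = 12,149.00 Cr
  748.60 Cr + 19.2% × (12,149.00 Cr − 5,800.00 Cr) = 748.60 Cr + 19.2% × 6,349.00 Cr = 1,967.61 Cr
Training Fund Levy: 5% × 12,860.00 Cr = 643.00 Cr
Total: 1,967.61 Cr + 643.00 Cr = 2,610.61 Cr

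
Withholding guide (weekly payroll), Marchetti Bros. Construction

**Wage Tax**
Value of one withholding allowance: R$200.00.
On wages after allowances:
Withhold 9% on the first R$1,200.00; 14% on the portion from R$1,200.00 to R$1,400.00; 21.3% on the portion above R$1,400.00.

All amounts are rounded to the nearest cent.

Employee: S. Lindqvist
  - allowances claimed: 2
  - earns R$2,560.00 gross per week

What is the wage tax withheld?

R$297.88

Wage Tax: taxable = R$2,560.00 − 2×R$200.00 = R$2,160.00
  R$136.00 + 21.3% × (R$2,160.00 − R$1,400.00) = R$136.00 + 21.3% × R$760.00 = R$297.88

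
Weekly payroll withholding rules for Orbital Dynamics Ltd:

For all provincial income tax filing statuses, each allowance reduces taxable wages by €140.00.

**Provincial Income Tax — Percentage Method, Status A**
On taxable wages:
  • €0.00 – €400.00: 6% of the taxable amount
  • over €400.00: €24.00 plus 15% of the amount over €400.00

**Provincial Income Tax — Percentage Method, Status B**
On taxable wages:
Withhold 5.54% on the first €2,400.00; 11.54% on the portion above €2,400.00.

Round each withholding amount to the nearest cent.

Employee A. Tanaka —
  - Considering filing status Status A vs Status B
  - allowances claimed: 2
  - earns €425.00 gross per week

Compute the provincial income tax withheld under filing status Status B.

Provincial Income Tax (Status B): taxable = €425.00 − 2×€140.00 = €145.00
  5.54% × €145.00 = €8.03

€8.03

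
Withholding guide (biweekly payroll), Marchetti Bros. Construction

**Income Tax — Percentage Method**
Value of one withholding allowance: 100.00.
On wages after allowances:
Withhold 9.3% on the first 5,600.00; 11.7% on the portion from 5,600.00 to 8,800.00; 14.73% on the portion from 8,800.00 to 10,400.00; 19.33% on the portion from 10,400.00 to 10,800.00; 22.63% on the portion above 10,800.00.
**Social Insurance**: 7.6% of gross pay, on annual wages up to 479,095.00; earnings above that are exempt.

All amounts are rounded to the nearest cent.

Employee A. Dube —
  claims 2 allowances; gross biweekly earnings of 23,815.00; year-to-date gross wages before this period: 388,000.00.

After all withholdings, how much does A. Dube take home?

Income Tax: taxable = 23,815.00 − 2×100.00 = 23,615.00
  1,208.20 + 22.63% × (23,615.00 − 10,800.00) = 1,208.20 + 22.63% × 12,815.00 = 4,108.23
Social Insurance: 7.6% × 23,815.00 = 1,809.94
Total withheld: 4,108.23 + 1,809.94 = 5,918.17
Net pay: 23,815.00 − 5,918.17 = 17,896.83

17,896.83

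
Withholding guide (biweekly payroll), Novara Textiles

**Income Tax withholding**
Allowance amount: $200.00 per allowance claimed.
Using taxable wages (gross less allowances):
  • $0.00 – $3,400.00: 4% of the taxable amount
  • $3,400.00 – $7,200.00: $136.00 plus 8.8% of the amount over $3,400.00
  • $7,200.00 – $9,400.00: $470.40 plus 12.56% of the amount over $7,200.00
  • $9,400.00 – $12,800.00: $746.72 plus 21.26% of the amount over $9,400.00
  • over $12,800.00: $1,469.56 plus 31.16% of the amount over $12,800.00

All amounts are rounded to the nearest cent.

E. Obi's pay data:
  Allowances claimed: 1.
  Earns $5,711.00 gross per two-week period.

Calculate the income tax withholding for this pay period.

$321.77

Income Tax: taxable = $5,711.00 − 1×$200.00 = $5,511.00
  $136.00 + 8.8% × ($5,511.00 − $3,400.00) = $136.00 + 8.8% × $2,111.00 = $321.77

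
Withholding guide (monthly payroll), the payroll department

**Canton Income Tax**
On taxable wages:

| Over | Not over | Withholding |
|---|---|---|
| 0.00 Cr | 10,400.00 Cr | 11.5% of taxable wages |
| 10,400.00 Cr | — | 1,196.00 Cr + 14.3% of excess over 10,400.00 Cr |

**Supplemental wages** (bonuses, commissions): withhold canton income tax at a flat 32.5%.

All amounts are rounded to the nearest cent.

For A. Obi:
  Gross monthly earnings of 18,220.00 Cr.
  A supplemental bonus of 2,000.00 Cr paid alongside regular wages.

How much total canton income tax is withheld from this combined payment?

Canton Income Tax: taxable = 18,220.00 Cr
  1,196.00 Cr + 14.3% × (18,220.00 Cr − 10,400.00 Cr) = 1,196.00 Cr + 14.3% × 7,820.00 Cr = 2,314.26 Cr
Supplemental (32.5% flat on bonus): 32.5% × 2,000.00 Cr = 650.00 Cr
Total canton income tax: 2,314.26 Cr + 650.00 Cr = 2,964.26 Cr

2,964.26 Cr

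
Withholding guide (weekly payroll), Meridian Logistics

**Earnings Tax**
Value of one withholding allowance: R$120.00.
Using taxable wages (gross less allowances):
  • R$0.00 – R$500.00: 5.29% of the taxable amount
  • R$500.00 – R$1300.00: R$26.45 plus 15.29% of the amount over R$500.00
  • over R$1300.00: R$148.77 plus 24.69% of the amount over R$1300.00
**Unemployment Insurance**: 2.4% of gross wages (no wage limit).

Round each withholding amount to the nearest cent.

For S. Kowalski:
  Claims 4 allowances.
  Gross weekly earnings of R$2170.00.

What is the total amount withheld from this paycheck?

R$297.14

Earnings Tax: taxable = R$2170.00 − 4×R$120.00 = R$1690.00
  R$148.77 + 24.69% × (R$1690.00 − R$1300.00) = R$148.77 + 24.69% × R$390.00 = R$245.06
Unemployment Insurance: 2.4% × R$2170.00 = R$52.08
Total: R$245.06 + R$52.08 = R$297.14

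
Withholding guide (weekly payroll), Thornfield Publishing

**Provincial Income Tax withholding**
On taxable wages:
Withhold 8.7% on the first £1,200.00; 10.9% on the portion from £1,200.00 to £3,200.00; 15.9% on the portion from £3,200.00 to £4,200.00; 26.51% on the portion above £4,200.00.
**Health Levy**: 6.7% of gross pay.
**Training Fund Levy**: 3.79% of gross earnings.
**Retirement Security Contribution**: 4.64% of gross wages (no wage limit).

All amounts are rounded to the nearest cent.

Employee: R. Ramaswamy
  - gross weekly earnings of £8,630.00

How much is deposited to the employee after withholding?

£5,668.49

Provincial Income Tax: taxable = £8,630.00
  £481.40 + 26.51% × (£8,630.00 − £4,200.00) = £481.40 + 26.51% × £4,430.00 = £1,655.79
Health Levy: 6.7% × £8,630.00 = £578.21
Training Fund Levy: 3.79% × £8,630.00 = £327.08
Retirement Security Contribution: 4.64% × £8,630.00 = £400.43
Total withheld: £1,655.79 + £578.21 + £327.08 + £400.43 = £2,961.51
Net pay: £8,630.00 − £2,961.51 = £5,668.49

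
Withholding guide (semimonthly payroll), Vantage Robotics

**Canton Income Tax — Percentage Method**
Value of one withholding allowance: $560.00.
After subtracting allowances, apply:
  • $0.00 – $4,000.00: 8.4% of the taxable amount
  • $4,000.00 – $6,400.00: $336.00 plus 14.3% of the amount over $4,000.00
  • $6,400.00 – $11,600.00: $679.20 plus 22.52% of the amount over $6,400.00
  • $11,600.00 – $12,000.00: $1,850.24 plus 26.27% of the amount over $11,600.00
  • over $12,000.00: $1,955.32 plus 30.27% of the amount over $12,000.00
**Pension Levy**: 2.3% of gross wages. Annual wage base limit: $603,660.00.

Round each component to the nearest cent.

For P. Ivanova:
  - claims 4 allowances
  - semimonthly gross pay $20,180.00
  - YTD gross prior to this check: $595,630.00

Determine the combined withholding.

Canton Income Tax: taxable = $20,180.00 − 4×$560.00 = $17,940.00
  $1,955.32 + 30.27% × ($17,940.00 − $12,000.00) = $1,955.32 + 30.27% × $5,940.00 = $3,753.36
Pension Levy: cap $603,660.00 − YTD $595,630.00 = $8,030.00 subject; 2.3% × $8,030.00 = $184.69
Total: $3,753.36 + $184.69 = $3,938.05

$3,938.05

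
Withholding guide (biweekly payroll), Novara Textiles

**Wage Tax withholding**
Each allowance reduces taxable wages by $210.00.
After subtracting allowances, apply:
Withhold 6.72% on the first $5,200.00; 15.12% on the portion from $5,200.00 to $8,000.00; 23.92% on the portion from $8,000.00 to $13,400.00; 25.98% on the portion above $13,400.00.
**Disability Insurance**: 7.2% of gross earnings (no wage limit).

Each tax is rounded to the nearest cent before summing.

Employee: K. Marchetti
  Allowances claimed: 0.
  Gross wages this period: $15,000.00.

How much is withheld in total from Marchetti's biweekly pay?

$3,560.16

Wage Tax: taxable = $15,000.00
  $2,064.48 + 25.98% × ($15,000.00 − $13,400.00) = $2,064.48 + 25.98% × $1,600.00 = $2,480.16
Disability Insurance: 7.2% × $15,000.00 = $1,080.00
Total: $2,480.16 + $1,080.00 = $3,560.16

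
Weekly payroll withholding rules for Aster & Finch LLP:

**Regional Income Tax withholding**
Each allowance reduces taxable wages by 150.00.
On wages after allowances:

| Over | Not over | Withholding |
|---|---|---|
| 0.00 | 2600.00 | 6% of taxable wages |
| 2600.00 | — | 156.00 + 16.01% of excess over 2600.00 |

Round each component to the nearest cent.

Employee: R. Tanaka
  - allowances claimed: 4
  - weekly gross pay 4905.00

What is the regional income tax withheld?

Regional Income Tax: taxable = 4905.00 − 4×150.00 = 4305.00
  156.00 + 16.01% × (4305.00 − 2600.00) = 156.00 + 16.01% × 1705.00 = 428.97

428.97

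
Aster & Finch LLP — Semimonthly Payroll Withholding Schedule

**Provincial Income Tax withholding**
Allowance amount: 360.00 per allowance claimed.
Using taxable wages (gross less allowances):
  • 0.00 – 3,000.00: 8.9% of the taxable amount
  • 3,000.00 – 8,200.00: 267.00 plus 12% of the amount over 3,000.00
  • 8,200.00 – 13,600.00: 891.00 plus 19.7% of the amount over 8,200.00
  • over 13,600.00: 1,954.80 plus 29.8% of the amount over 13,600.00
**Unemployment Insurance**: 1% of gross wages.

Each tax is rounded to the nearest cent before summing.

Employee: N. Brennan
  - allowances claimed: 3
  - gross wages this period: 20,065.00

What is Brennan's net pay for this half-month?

16,304.82

Provincial Income Tax: taxable = 20,065.00 − 3×360.00 = 18,985.00
  1,954.80 + 29.8% × (18,985.00 − 13,600.00) = 1,954.80 + 29.8% × 5,385.00 = 3,559.53
Unemployment Insurance: 1% × 20,065.00 = 200.65
Total withheld: 3,559.53 + 200.65 = 3,760.18
Net pay: 20,065.00 − 3,760.18 = 16,304.82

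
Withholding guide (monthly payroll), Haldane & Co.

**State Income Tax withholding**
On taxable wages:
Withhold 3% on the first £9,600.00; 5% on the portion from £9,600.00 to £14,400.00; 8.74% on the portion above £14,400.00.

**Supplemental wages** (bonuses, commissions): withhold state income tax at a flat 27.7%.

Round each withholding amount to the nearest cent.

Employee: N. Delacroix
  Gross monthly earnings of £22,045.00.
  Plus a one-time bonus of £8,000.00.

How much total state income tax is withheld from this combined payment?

State Income Tax: taxable = £22,045.00
  £528.00 + 8.74% × (£22,045.00 − £14,400.00) = £528.00 + 8.74% × £7,645.00 = £1,196.17
Supplemental (27.7% flat on bonus): 27.7% × £8,000.00 = £2,216.00
Total state income tax: £1,196.17 + £2,216.00 = £3,412.17

£3,412.17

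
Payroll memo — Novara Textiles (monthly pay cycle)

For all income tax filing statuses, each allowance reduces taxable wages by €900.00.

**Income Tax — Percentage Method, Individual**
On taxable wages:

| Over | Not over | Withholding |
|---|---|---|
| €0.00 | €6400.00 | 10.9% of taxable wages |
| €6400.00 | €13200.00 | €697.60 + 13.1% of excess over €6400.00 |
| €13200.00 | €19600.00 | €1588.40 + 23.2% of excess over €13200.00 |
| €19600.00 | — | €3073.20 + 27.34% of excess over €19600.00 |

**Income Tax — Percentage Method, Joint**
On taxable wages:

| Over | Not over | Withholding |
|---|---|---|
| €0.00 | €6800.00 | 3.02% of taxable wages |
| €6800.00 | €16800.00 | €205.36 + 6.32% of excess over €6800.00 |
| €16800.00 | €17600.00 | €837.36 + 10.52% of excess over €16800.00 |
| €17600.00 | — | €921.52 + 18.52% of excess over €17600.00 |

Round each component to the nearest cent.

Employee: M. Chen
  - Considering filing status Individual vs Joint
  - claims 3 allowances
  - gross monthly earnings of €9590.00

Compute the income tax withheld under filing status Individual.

Income Tax (Individual): taxable = €9590.00 − 3×€900.00 = €6890.00
  €697.60 + 13.1% × (€6890.00 − €6400.00) = €697.60 + 13.1% × €490.00 = €761.79

€761.79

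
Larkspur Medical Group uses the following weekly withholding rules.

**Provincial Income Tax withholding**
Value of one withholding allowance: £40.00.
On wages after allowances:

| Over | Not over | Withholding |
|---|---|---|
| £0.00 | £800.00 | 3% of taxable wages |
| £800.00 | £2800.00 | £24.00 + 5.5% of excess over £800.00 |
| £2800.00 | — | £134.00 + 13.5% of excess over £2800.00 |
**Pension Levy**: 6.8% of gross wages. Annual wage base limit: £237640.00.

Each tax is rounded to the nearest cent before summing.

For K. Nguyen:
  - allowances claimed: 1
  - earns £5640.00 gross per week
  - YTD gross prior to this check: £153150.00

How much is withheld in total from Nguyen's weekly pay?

£895.52

Provincial Income Tax: taxable = £5640.00 − 1×£40.00 = £5600.00
  £134.00 + 13.5% × (£5600.00 − £2800.00) = £134.00 + 13.5% × £2800.00 = £512.00
Pension Levy: 6.8% × £5640.00 = £383.52
Total: £512.00 + £383.52 = £895.52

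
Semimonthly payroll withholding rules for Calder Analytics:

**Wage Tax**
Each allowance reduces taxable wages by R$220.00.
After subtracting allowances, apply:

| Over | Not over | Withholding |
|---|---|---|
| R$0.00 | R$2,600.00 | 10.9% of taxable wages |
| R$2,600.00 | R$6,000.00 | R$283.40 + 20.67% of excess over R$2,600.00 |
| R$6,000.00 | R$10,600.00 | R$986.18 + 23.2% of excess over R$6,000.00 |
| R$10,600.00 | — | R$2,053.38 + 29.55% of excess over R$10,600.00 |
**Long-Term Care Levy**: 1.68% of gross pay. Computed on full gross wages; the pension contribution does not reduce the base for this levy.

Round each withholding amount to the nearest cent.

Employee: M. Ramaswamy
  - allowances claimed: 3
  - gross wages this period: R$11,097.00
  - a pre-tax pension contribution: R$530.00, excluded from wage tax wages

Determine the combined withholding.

Wage Tax: taxable = R$11,097.00 − R$530.00 − 3×R$220.00 = R$9,907.00
  R$986.18 + 23.2% × (R$9,907.00 − R$6,000.00) = R$986.18 + 23.2% × R$3,907.00 = R$1,892.60
Long-Term Care Levy: 1.68% × R$11,097.00 = R$186.43
Total: R$1,892.60 + R$186.43 = R$2,079.03

R$2,079.03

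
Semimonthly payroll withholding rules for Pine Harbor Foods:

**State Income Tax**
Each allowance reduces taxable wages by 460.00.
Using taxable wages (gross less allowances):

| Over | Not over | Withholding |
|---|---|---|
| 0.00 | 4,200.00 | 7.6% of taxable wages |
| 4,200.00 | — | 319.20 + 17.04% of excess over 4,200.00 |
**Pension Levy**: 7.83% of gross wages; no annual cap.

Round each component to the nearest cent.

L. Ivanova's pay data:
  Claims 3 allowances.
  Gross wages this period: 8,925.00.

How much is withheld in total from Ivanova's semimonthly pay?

1,588.02

State Income Tax: taxable = 8,925.00 − 3×460.00 = 7,545.00
  319.20 + 17.04% × (7,545.00 − 4,200.00) = 319.20 + 17.04% × 3,345.00 = 889.19
Pension Levy: 7.83% × 8,925.00 = 698.83
Total: 889.19 + 698.83 = 1,588.02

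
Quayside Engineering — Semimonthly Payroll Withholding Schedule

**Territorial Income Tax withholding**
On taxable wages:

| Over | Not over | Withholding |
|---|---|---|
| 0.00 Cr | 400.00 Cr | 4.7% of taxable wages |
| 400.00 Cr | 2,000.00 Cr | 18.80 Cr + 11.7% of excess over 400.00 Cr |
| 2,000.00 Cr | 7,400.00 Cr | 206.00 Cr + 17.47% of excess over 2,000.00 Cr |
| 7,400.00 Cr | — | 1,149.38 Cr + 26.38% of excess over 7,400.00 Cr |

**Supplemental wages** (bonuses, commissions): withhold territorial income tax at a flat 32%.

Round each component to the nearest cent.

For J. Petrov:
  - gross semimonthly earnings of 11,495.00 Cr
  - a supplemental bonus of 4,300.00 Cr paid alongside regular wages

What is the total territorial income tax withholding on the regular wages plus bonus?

3,605.64 Cr

Territorial Income Tax: taxable = 11,495.00 Cr
  1,149.38 Cr + 26.38% × (11,495.00 Cr − 7,400.00 Cr) = 1,149.38 Cr + 26.38% × 4,095.00 Cr = 2,229.64 Cr
Supplemental (32% flat on bonus): 32% × 4,300.00 Cr = 1,376.00 Cr
Total territorial income tax: 2,229.64 Cr + 1,376.00 Cr = 3,605.64 Cr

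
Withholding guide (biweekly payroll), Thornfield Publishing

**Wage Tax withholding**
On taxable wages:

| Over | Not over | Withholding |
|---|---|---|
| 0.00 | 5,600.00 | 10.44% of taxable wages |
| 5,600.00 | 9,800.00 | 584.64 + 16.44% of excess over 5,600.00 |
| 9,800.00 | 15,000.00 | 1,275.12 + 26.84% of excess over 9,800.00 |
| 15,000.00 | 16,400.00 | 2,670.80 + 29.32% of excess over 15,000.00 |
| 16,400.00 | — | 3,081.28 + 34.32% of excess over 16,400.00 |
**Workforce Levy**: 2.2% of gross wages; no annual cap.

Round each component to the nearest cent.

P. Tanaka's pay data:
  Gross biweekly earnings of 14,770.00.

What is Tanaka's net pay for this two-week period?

Wage Tax: taxable = 14,770.00
  1,275.12 + 26.84% × (14,770.00 − 9,800.00) = 1,275.12 + 26.84% × 4,970.00 = 2,609.07
Workforce Levy: 2.2% × 14,770.00 = 324.94
Total withheld: 2,609.07 + 324.94 = 2,934.01
Net pay: 14,770.00 − 2,934.01 = 11,835.99

11,835.99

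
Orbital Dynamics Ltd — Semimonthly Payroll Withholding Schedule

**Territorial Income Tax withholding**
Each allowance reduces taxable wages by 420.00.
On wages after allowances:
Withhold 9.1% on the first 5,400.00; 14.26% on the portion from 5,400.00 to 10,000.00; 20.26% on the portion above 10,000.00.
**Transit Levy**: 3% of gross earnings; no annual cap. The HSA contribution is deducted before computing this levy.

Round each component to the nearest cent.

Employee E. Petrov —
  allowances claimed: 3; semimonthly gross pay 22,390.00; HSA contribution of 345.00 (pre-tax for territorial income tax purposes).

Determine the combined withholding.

Territorial Income Tax: taxable = 22,390.00 − 345.00 − 3×420.00 = 20,785.00
  1,147.36 + 20.26% × (20,785.00 − 10,000.00) = 1,147.36 + 20.26% × 10,785.00 = 3,332.40
Transit Levy: 3% × 22,045.00 = 661.35
Total: 3,332.40 + 661.35 = 3,993.75

3,993.75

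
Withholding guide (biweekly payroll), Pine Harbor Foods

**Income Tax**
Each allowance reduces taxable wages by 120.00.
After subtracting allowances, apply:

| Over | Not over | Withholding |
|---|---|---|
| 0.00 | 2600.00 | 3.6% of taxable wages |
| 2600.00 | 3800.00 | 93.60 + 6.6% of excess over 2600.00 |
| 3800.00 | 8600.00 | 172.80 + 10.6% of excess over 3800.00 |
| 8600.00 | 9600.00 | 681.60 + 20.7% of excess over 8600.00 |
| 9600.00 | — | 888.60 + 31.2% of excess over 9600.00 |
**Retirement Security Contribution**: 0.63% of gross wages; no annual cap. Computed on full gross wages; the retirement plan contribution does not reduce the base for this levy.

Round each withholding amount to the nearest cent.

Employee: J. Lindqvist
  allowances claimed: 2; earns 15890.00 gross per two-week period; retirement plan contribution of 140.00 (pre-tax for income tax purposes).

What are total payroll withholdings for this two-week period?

Income Tax: taxable = 15890.00 − 140.00 − 2×120.00 = 15510.00
  888.60 + 31.2% × (15510.00 − 9600.00) = 888.60 + 31.2% × 5910.00 = 2732.52
Retirement Security Contribution: 0.63% × 15890.00 = 100.11
Total: 2732.52 + 100.11 = 2832.63

2832.63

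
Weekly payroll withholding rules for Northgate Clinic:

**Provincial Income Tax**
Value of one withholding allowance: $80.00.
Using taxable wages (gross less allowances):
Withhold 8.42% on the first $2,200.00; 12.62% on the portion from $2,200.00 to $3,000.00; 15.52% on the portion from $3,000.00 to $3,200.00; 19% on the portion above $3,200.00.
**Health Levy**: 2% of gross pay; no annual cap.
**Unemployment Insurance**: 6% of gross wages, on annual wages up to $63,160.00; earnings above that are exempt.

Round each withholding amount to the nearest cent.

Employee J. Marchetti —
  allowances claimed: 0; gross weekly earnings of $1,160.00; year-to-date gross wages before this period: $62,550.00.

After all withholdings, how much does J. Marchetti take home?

$1,002.53

Provincial Income Tax: taxable = $1,160.00
  8.42% × $1,160.00 = $97.67
Health Levy: 2% × $1,160.00 = $23.20
Unemployment Insurance: cap $63,160.00 − YTD $62,550.00 = $610.00 subject; 6% × $610.00 = $36.60
Total withheld: $97.67 + $23.20 + $36.60 = $157.47
Net pay: $1,160.00 − $157.47 = $1,002.53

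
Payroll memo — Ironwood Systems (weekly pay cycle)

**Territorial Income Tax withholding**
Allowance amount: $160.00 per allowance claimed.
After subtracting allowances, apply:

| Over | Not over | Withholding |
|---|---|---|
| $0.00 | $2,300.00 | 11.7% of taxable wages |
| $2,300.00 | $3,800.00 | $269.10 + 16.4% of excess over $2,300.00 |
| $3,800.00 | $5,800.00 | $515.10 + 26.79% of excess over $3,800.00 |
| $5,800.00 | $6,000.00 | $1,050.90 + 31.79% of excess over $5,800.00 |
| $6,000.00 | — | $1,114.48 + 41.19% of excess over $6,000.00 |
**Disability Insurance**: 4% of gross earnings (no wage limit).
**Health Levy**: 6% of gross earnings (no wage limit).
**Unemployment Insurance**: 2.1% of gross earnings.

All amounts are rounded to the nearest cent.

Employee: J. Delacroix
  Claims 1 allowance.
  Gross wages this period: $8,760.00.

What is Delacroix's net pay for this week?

Territorial Income Tax: taxable = $8,760.00 − 1×$160.00 = $8,600.00
  $1,114.48 + 41.19% × ($8,600.00 − $6,000.00) = $1,114.48 + 41.19% × $2,600.00 = $2,185.42
Disability Insurance: 4% × $8,760.00 = $350.40
Health Levy: 6% × $8,760.00 = $525.60
Unemployment Insurance: 2.1% × $8,760.00 = $183.96
Total withheld: $2,185.42 + $350.40 + $525.60 + $183.96 = $3,245.38
Net pay: $8,760.00 − $3,245.38 = $5,514.62

$5,514.62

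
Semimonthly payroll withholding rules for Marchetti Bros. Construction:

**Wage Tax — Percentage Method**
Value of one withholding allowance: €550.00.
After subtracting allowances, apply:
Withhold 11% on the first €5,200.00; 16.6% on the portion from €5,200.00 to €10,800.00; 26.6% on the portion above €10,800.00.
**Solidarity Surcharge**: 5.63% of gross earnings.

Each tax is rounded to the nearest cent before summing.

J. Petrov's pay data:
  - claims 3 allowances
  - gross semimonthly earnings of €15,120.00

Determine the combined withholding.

€3,063.08

Wage Tax: taxable = €15,120.00 − 3×€550.00 = €13,470.00
  €1,501.60 + 26.6% × (€13,470.00 − €10,800.00) = €1,501.60 + 26.6% × €2,670.00 = €2,211.82
Solidarity Surcharge: 5.63% × €15,120.00 = €851.26
Total: €2,211.82 + €851.26 = €3,063.08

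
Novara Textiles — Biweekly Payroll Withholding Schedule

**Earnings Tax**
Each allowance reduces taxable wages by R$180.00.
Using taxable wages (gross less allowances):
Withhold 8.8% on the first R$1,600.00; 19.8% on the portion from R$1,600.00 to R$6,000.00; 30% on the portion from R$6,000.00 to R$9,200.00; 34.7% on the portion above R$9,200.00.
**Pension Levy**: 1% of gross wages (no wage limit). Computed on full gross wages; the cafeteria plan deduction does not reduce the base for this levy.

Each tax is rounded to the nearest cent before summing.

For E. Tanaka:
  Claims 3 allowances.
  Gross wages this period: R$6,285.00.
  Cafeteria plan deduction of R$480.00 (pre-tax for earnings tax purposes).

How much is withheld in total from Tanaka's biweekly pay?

Earnings Tax: taxable = R$6,285.00 − R$480.00 − 3×R$180.00 = R$5,265.00
  R$140.80 + 19.8% × (R$5,265.00 − R$1,600.00) = R$140.80 + 19.8% × R$3,665.00 = R$866.47
Pension Levy: 1% × R$6,285.00 = R$62.85
Total: R$866.47 + R$62.85 = R$929.32

R$929.32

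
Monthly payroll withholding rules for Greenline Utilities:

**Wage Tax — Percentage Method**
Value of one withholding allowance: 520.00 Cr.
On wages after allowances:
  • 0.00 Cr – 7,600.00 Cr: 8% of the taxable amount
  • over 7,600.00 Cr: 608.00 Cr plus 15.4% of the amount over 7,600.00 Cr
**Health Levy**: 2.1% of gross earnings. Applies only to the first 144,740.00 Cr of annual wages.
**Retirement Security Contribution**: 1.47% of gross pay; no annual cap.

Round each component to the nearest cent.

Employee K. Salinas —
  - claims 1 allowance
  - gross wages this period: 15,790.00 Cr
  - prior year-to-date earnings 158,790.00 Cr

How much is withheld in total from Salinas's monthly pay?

Wage Tax: taxable = 15,790.00 Cr − 1×520.00 Cr = 15,270.00 Cr
  608.00 Cr + 15.4% × (15,270.00 Cr − 7,600.00 Cr) = 608.00 Cr + 15.4% × 7,670.00 Cr = 1,789.18 Cr
Health Levy: YTD 158,790.00 Cr ≥ cap 144,740.00 Cr → 0.00 Cr
Retirement Security Contribution: 1.47% × 15,790.00 Cr = 232.11 Cr
Total: 1,789.18 Cr + 0.00 Cr + 232.11 Cr = 2,021.29 Cr

2,021.29 Cr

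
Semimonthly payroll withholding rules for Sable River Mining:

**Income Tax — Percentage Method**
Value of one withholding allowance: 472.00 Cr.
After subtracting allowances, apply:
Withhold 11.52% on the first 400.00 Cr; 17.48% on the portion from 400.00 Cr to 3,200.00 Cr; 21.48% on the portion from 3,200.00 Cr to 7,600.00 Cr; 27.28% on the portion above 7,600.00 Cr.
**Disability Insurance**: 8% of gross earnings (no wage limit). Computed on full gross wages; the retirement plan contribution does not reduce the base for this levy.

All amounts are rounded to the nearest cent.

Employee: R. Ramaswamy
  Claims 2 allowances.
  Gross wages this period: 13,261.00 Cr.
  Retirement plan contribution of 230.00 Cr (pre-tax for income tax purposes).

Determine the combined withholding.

3,765.57 Cr

Income Tax: taxable = 13,261.00 Cr − 230.00 Cr − 2×472.00 Cr = 12,087.00 Cr
  1,480.64 Cr + 27.28% × (12,087.00 Cr − 7,600.00 Cr) = 1,480.64 Cr + 27.28% × 4,487.00 Cr = 2,704.69 Cr
Disability Insurance: 8% × 13,261.00 Cr = 1,060.88 Cr
Total: 2,704.69 Cr + 1,060.88 Cr = 3,765.57 Cr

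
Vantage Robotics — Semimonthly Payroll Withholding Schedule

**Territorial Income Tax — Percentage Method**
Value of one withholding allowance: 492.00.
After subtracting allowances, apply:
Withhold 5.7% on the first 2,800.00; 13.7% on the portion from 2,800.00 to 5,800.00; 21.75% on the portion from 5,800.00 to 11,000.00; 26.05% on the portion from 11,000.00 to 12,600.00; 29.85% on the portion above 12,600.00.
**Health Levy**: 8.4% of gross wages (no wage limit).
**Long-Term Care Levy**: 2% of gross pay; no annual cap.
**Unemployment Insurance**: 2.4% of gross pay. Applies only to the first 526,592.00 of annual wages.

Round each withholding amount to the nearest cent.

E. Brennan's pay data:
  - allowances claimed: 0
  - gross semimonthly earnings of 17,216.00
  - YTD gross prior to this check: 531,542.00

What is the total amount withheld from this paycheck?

Territorial Income Tax: taxable = 17,216.00
  2,118.40 + 29.85% × (17,216.00 − 12,600.00) = 2,118.40 + 29.85% × 4,616.00 = 3,496.28
Health Levy: 8.4% × 17,216.00 = 1,446.14
Long-Term Care Levy: 2% × 17,216.00 = 344.32
Unemployment Insurance: YTD 531,542.00 ≥ cap 526,592.00 → 0.00
Total: 3,496.28 + 1,446.14 + 344.32 + 0.00 = 5,286.74

5,286.74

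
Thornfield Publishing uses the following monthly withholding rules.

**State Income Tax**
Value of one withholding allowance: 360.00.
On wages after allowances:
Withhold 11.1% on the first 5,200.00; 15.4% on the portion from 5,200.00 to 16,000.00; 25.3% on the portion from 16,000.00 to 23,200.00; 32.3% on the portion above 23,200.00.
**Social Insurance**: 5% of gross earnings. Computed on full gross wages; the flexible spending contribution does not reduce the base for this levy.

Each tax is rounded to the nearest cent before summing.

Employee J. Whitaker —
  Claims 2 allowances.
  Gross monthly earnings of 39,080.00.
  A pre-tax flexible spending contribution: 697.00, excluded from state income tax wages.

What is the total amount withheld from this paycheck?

10,687.55

State Income Tax: taxable = 39,080.00 − 697.00 − 2×360.00 = 37,663.00
  4,062.00 + 32.3% × (37,663.00 − 23,200.00) = 4,062.00 + 32.3% × 14,463.00 = 8,733.55
Social Insurance: 5% × 39,080.00 = 1,954.00
Total: 8,733.55 + 1,954.00 = 10,687.55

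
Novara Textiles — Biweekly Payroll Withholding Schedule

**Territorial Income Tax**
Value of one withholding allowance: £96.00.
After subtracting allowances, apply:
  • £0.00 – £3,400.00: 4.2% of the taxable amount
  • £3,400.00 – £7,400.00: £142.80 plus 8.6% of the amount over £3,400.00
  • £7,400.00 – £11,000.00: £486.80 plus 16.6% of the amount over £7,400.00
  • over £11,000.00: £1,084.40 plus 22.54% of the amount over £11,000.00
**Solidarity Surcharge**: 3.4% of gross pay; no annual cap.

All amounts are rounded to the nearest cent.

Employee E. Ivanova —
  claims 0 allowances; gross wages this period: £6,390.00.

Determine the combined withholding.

Territorial Income Tax: taxable = £6,390.00
  £142.80 + 8.6% × (£6,390.00 − £3,400.00) = £142.80 + 8.6% × £2,990.00 = £399.94
Solidarity Surcharge: 3.4% × £6,390.00 = £217.26
Total: £399.94 + £217.26 = £617.20

£617.20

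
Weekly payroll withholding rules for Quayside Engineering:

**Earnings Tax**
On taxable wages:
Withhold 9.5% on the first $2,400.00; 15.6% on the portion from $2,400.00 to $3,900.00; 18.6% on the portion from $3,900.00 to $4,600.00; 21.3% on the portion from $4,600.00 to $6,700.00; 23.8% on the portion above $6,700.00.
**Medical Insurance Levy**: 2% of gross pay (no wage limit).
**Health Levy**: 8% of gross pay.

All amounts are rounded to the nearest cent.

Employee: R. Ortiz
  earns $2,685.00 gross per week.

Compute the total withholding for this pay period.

$540.96

Earnings Tax: taxable = $2,685.00
  $228.00 + 15.6% × ($2,685.00 − $2,400.00) = $228.00 + 15.6% × $285.00 = $272.46
Medical Insurance Levy: 2% × $2,685.00 = $53.70
Health Levy: 8% × $2,685.00 = $214.80
Total: $272.46 + $53.70 + $214.80 = $540.96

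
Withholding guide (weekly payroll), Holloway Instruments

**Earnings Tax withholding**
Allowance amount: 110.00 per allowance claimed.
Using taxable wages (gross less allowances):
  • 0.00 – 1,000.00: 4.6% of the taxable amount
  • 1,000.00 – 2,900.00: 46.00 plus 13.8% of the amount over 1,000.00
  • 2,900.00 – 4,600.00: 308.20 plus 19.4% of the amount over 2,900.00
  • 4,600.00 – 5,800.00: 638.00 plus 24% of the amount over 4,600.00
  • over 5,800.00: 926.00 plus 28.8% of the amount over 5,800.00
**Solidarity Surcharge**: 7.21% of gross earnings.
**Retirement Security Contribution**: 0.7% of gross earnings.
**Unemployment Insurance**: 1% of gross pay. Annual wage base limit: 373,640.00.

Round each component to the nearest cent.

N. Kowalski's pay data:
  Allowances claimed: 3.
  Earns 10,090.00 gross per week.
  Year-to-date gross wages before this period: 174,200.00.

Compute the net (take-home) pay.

7,124.50

Earnings Tax: taxable = 10,090.00 − 3×110.00 = 9,760.00
  926.00 + 28.8% × (9,760.00 − 5,800.00) = 926.00 + 28.8% × 3,960.00 = 2,066.48
Solidarity Surcharge: 7.21% × 10,090.00 = 727.49
Retirement Security Contribution: 0.7% × 10,090.00 = 70.63
Unemployment Insurance: 1% × 10,090.00 = 100.90
Total withheld: 2,066.48 + 727.49 + 70.63 + 100.90 = 2,965.50
Net pay: 10,090.00 − 2,965.50 = 7,124.50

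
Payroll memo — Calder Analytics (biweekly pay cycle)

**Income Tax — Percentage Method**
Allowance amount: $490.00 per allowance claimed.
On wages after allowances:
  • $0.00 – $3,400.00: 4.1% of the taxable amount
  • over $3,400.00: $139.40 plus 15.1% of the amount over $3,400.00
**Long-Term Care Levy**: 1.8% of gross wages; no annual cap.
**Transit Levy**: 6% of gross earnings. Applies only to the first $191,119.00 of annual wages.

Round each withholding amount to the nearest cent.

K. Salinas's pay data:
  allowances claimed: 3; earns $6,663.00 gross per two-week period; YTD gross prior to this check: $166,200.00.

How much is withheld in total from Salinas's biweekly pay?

Income Tax: taxable = $6,663.00 − 3×$490.00 = $5,193.00
  $139.40 + 15.1% × ($5,193.00 − $3,400.00) = $139.40 + 15.1% × $1,793.00 = $410.14
Long-Term Care Levy: 1.8% × $6,663.00 = $119.93
Transit Levy: 6% × $6,663.00 = $399.78
Total: $410.14 + $119.93 + $399.78 = $929.85

$929.85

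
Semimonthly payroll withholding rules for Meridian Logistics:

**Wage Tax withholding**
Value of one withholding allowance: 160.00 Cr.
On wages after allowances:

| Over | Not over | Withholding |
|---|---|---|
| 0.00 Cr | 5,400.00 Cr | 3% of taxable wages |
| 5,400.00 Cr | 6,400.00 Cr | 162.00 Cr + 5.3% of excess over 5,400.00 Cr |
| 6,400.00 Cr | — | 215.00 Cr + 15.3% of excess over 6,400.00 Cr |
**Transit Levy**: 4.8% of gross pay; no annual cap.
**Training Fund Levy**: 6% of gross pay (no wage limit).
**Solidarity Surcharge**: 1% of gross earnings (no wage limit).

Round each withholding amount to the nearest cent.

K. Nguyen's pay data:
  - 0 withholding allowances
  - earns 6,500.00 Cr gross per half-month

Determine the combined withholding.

Wage Tax: taxable = 6,500.00 Cr
  215.00 Cr + 15.3% × (6,500.00 Cr − 6,400.00 Cr) = 215.00 Cr + 15.3% × 100.00 Cr = 230.30 Cr
Transit Levy: 4.8% × 6,500.00 Cr = 312.00 Cr
Training Fund Levy: 6% × 6,500.00 Cr = 390.00 Cr
Solidarity Surcharge: 1% × 6,500.00 Cr = 65.00 Cr
Total: 230.30 Cr + 312.00 Cr + 390.00 Cr + 65.00 Cr = 997.30 Cr

997.30 Cr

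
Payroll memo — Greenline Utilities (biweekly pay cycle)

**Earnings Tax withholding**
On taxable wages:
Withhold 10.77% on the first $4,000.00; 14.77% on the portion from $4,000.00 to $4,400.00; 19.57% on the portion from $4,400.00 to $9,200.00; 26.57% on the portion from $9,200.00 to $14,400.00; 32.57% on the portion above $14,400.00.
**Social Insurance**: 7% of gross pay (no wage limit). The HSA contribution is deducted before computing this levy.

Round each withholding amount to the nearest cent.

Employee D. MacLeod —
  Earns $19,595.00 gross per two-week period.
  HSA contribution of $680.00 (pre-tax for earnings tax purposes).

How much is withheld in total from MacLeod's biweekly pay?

Earnings Tax: taxable = $19,595.00 − $680.00 = $18,915.00
  $2,810.88 + 32.57% × ($18,915.00 − $14,400.00) = $2,810.88 + 32.57% × $4,515.00 = $4,281.42
Social Insurance: 7% × $18,915.00 = $1,324.05
Total: $4,281.42 + $1,324.05 = $5,605.47

$5,605.47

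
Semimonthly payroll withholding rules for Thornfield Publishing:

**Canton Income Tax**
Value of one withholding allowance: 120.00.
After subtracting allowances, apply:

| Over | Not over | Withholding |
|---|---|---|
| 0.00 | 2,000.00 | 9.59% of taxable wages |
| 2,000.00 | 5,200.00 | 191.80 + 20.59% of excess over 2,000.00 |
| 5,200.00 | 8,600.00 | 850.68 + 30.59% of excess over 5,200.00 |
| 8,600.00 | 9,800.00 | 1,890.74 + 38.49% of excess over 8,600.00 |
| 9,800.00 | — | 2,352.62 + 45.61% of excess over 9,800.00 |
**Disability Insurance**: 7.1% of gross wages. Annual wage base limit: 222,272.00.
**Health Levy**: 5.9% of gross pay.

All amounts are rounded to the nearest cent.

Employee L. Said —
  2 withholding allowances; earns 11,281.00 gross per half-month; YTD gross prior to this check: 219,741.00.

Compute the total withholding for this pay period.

3,763.92

Canton Income Tax: taxable = 11,281.00 − 2×120.00 = 11,041.00
  2,352.62 + 45.61% × (11,041.00 − 9,800.00) = 2,352.62 + 45.61% × 1,241.00 = 2,918.64
Disability Insurance: cap 222,272.00 − YTD 219,741.00 = 2,531.00 subject; 7.1% × 2,531.00 = 179.70
Health Levy: 5.9% × 11,281.00 = 665.58
Total: 2,918.64 + 179.70 + 665.58 = 3,763.92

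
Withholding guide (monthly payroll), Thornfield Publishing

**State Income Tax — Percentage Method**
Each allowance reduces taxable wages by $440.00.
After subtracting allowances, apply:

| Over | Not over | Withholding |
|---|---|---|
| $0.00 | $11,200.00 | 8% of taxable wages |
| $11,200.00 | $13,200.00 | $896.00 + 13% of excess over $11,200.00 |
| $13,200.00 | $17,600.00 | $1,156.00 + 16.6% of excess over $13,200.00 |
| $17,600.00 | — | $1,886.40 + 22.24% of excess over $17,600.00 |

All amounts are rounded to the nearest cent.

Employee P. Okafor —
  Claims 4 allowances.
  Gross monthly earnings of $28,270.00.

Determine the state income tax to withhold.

$3,867.98

State Income Tax: taxable = $28,270.00 − 4×$440.00 = $26,510.00
  $1,886.40 + 22.24% × ($26,510.00 − $17,600.00) = $1,886.40 + 22.24% × $8,910.00 = $3,867.98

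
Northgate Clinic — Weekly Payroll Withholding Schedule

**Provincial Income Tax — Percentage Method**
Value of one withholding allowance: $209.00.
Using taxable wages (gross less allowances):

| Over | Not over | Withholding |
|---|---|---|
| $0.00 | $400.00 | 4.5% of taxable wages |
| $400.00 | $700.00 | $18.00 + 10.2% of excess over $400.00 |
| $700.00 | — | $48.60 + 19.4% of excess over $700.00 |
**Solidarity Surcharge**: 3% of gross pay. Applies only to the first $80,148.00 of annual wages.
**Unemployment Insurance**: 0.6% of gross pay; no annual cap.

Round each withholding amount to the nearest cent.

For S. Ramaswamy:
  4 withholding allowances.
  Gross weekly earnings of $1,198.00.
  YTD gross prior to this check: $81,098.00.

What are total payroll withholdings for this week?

Provincial Income Tax: taxable = $1,198.00 − 4×$209.00 = $362.00
  4.5% × $362.00 = $16.29
Solidarity Surcharge: YTD $81,098.00 ≥ cap $80,148.00 → $0.00
Unemployment Insurance: 0.6% × $1,198.00 = $7.19
Total: $16.29 + $0.00 + $7.19 = $23.48

$23.48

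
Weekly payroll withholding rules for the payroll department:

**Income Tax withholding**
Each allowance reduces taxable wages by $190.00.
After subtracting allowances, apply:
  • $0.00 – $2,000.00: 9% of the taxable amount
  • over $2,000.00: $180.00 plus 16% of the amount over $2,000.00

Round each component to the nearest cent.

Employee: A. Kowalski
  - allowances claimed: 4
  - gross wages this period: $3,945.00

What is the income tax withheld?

$369.60

Income Tax: taxable = $3,945.00 − 4×$190.00 = $3,185.00
  $180.00 + 16% × ($3,185.00 − $2,000.00) = $180.00 + 16% × $1,185.00 = $369.60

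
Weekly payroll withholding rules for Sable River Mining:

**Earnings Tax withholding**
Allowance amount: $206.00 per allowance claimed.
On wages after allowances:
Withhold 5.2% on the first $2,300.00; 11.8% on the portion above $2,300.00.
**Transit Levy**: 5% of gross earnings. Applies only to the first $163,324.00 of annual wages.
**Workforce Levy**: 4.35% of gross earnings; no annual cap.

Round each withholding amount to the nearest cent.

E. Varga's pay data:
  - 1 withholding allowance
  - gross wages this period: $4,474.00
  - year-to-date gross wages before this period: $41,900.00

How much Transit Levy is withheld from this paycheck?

Transit Levy: 5% × $4,474.00 = $223.70

$223.70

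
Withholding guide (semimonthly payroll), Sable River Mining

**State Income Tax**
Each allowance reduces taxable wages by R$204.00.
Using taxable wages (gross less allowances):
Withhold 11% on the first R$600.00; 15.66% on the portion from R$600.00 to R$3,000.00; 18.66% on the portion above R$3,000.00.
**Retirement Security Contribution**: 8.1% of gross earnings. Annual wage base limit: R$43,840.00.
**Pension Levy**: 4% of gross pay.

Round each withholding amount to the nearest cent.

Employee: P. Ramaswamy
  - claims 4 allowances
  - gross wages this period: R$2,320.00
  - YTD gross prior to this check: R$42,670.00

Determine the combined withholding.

State Income Tax: taxable = R$2,320.00 − 4×R$204.00 = R$1,504.00
  R$66.00 + 15.66% × (R$1,504.00 − R$600.00) = R$66.00 + 15.66% × R$904.00 = R$207.57
Retirement Security Contribution: cap R$43,840.00 − YTD R$42,670.00 = R$1,170.00 subject; 8.1% × R$1,170.00 = R$94.77
Pension Levy: 4% × R$2,320.00 = R$92.80
Total: R$207.57 + R$94.77 + R$92.80 = R$395.14

R$395.14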